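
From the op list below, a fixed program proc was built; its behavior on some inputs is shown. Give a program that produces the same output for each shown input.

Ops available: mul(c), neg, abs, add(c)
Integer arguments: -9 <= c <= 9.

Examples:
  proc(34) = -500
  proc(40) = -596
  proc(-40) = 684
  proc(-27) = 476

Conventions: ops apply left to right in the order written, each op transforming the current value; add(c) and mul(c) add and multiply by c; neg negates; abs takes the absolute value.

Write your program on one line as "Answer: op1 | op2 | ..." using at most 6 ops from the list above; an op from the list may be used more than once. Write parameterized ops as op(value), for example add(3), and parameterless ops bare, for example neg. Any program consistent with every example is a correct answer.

neg | mul(4) | add(4) | add(7) | mul(4)

Check, running the answer program on each example:
  34 -> -34 -> -136 -> -132 -> -125 -> -500
  40 -> -40 -> -160 -> -156 -> -149 -> -596
  -40 -> 40 -> 160 -> 164 -> 171 -> 684
  -27 -> 27 -> 108 -> 112 -> 119 -> 476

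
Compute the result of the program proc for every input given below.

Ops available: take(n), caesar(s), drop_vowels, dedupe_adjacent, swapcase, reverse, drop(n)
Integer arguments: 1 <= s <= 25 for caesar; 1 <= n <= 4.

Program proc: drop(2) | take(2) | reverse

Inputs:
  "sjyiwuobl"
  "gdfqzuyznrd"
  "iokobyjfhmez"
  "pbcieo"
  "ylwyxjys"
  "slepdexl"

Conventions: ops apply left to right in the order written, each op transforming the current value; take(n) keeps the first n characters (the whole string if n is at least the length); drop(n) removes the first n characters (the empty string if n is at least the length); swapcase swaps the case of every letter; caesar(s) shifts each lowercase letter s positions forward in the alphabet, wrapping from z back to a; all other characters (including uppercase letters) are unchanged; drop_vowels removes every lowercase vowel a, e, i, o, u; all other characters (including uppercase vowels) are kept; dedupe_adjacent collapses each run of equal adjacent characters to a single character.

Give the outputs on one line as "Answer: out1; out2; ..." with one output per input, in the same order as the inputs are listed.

"iy"; "qf"; "ok"; "ic"; "yw"; "pe"

Execution, op by op:
  "sjyiwuobl" -> "yiwuobl" -> "yi" -> "iy"
  "gdfqzuyznrd" -> "fqzuyznrd" -> "fq" -> "qf"
  "iokobyjfhmez" -> "kobyjfhmez" -> "ko" -> "ok"
  "pbcieo" -> "cieo" -> "ci" -> "ic"
  "ylwyxjys" -> "wyxjys" -> "wy" -> "yw"
  "slepdexl" -> "epdexl" -> "ep" -> "pe"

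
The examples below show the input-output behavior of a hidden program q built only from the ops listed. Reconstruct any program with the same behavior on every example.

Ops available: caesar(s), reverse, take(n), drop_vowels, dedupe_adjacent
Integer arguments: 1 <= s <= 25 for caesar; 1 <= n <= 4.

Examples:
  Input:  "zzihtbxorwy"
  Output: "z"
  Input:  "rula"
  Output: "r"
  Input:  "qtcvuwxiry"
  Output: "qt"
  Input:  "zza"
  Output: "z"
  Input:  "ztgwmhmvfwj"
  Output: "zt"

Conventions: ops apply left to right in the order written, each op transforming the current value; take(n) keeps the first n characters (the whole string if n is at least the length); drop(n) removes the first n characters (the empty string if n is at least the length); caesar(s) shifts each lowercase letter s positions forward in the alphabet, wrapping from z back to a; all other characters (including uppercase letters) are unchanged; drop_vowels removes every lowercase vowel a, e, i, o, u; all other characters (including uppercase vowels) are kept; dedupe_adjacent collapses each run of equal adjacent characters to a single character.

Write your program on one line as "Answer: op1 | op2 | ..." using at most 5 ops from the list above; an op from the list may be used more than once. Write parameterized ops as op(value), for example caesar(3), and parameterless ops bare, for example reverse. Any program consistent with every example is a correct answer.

take(2) | reverse | drop_vowels | dedupe_adjacent | reverse

Check, running the answer program on each example:
  "zzihtbxorwy" -> "zz" -> "zz" -> "zz" -> "z" -> "z"
  "rula" -> "ru" -> "ur" -> "r" -> "r" -> "r"
  "qtcvuwxiry" -> "qt" -> "tq" -> "tq" -> "tq" -> "qt"
  "zza" -> "zz" -> "zz" -> "zz" -> "z" -> "z"
  "ztgwmhmvfwj" -> "zt" -> "tz" -> "tz" -> "tz" -> "zt"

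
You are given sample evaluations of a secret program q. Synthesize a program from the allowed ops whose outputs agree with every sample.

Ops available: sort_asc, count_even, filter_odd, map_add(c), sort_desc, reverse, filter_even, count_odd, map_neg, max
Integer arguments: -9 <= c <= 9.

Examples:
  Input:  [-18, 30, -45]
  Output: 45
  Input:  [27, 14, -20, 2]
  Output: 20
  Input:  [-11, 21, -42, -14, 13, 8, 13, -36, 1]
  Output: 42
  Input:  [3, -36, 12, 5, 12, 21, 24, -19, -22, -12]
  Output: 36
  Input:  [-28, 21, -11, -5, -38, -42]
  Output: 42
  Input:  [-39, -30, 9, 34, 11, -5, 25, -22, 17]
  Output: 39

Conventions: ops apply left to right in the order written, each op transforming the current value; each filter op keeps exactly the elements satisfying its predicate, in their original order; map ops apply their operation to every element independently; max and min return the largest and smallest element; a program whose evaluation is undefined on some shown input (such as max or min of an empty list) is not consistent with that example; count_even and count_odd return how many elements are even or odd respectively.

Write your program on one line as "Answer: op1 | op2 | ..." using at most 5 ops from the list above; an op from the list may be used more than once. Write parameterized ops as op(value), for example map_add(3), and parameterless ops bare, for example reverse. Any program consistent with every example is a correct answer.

sort_desc | map_neg | reverse | max

Check, running the answer program on each example:
  [-18, 30, -45] -> [30, -18, -45] -> [-30, 18, 45] -> [45, 18, -30] -> 45
  [27, 14, -20, 2] -> [27, 14, 2, -20] -> [-27, -14, -2, 20] -> [20, -2, -14, -27] -> 20
  [-11, 21, -42, -14, 13, 8, 13, -36, 1] -> [21, 13, 13, 8, 1, -11, -14, -36, -42] -> [-21, -13, -13, -8, -1, 11, 14, 36, 42] -> [42, 36, 14, 11, -1, -8, -13, -13, -21] -> 42
  [3, -36, 12, 5, 12, 21, 24, -19, -22, -12] -> [24, 21, 12, 12, 5, 3, -12, -19, -22, -36] -> [-24, -21, -12, -12, -5, -3, 12, 19, 22, 36] -> [36, 22, 19, 12, -3, -5, -12, -12, -21, -24] -> 36
  [-28, 21, -11, -5, -38, -42] -> [21, -5, -11, -28, -38, -42] -> [-21, 5, 11, 28, 38, 42] -> [42, 38, 28, 11, 5, -21] -> 42
  [-39, -30, 9, 34, 11, -5, 25, -22, 17] -> [34, 25, 17, 11, 9, -5, -22, -30, -39] -> [-34, -25, -17, -11, -9, 5, 22, 30, 39] -> [39, 30, 22, 5, -9, -11, -17, -25, -34] -> 39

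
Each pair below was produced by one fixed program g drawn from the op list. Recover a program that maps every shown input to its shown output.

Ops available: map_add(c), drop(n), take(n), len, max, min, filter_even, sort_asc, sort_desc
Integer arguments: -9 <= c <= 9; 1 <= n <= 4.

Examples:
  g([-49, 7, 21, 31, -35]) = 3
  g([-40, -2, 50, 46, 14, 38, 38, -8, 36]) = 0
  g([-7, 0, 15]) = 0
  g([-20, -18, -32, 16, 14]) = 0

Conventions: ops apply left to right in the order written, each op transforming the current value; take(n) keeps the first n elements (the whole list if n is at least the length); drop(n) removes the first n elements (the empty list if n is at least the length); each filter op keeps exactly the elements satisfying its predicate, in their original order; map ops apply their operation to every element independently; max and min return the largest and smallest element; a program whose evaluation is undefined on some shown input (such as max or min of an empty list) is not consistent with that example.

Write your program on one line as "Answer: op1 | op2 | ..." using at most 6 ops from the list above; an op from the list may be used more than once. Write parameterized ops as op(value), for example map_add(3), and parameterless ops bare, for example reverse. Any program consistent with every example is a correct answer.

sort_desc | map_add(9) | filter_even | drop(2) | len

Check, running the answer program on each example:
  [-49, 7, 21, 31, -35] -> [31, 21, 7, -35, -49] -> [40, 30, 16, -26, -40] -> [40, 30, 16, -26, -40] -> [16, -26, -40] -> 3
  [-40, -2, 50, 46, 14, 38, 38, -8, 36] -> [50, 46, 38, 38, 36, 14, -2, -8, -40] -> [59, 55, 47, 47, 45, 23, 7, 1, -31] -> [] -> [] -> 0
  [-7, 0, 15] -> [15, 0, -7] -> [24, 9, 2] -> [24, 2] -> [] -> 0
  [-20, -18, -32, 16, 14] -> [16, 14, -18, -20, -32] -> [25, 23, -9, -11, -23] -> [] -> [] -> 0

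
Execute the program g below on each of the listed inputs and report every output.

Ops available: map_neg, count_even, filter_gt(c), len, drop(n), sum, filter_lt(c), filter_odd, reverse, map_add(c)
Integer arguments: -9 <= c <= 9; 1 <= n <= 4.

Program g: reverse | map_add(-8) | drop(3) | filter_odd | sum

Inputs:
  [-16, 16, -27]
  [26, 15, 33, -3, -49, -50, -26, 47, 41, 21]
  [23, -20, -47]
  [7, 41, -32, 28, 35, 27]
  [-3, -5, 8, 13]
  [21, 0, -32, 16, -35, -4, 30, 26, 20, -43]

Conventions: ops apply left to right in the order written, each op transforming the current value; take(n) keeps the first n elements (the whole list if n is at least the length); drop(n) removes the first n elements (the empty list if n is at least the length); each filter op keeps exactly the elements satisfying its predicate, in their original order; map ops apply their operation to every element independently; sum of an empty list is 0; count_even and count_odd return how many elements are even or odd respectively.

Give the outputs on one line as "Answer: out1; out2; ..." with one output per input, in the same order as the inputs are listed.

0; -36; 0; 32; -11; -30

Execution, op by op:
  [-16, 16, -27] -> [-27, 16, -16] -> [-35, 8, -24] -> [] -> [] -> 0
  [26, 15, 33, -3, -49, -50, -26, 47, 41, 21] -> [21, 41, 47, -26, -50, -49, -3, 33, 15, 26] -> [13, 33, 39, -34, -58, -57, -11, 25, 7, 18] -> [-34, -58, -57, -11, 25, 7, 18] -> [-57, -11, 25, 7] -> -36
  [23, -20, -47] -> [-47, -20, 23] -> [-55, -28, 15] -> [] -> [] -> 0
  [7, 41, -32, 28, 35, 27] -> [27, 35, 28, -32, 41, 7] -> [19, 27, 20, -40, 33, -1] -> [-40, 33, -1] -> [33, -1] -> 32
  [-3, -5, 8, 13] -> [13, 8, -5, -3] -> [5, 0, -13, -11] -> [-11] -> [-11] -> -11
  [21, 0, -32, 16, -35, -4, 30, 26, 20, -43] -> [-43, 20, 26, 30, -4, -35, 16, -32, 0, 21] -> [-51, 12, 18, 22, -12, -43, 8, -40, -8, 13] -> [22, -12, -43, 8, -40, -8, 13] -> [-43, 13] -> -30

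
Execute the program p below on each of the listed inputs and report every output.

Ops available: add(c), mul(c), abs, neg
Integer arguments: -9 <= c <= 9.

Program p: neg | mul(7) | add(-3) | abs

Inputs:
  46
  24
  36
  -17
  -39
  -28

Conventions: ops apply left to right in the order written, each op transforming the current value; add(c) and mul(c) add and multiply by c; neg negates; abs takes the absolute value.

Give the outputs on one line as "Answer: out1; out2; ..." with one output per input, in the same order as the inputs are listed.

Execution, op by op:
  46 -> -46 -> -322 -> -325 -> 325
  24 -> -24 -> -168 -> -171 -> 171
  36 -> -36 -> -252 -> -255 -> 255
  -17 -> 17 -> 119 -> 116 -> 116
  -39 -> 39 -> 273 -> 270 -> 270
  -28 -> 28 -> 196 -> 193 -> 193

325; 171; 255; 116; 270; 193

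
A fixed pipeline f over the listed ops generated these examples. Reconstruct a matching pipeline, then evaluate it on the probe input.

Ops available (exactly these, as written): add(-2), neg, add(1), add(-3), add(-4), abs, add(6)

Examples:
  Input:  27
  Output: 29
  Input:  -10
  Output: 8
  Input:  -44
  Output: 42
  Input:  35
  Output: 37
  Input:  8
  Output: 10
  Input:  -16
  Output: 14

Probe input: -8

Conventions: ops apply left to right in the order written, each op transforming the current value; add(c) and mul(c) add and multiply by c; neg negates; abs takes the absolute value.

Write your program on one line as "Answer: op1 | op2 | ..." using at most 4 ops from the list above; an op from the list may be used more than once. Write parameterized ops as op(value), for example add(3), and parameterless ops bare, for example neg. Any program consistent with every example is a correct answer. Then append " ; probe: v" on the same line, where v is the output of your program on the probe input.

neg | add(-2) | abs ; probe: 6

Check, running the answer program on each example:
  27 -> -27 -> -29 -> 29
  -10 -> 10 -> 8 -> 8
  -44 -> 44 -> 42 -> 42
  35 -> -35 -> -37 -> 37
  8 -> -8 -> -10 -> 10
  -16 -> 16 -> 14 -> 14
  probe: -8 -> 8 -> 6 -> 6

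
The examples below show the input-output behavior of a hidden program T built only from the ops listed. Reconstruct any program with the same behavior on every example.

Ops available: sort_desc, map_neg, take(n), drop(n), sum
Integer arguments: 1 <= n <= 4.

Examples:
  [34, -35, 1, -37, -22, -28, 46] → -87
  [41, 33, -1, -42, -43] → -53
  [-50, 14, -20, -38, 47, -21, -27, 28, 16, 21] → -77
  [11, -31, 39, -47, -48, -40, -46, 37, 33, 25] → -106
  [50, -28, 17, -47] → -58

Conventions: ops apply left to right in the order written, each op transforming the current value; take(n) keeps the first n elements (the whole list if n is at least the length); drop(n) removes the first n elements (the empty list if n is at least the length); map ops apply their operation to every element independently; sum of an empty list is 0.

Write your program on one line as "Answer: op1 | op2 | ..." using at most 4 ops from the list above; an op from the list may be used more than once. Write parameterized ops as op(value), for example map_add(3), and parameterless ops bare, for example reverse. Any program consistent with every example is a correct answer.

sort_desc | drop(1) | sum

Check, running the answer program on each example:
  [34, -35, 1, -37, -22, -28, 46] -> [46, 34, 1, -22, -28, -35, -37] -> [34, 1, -22, -28, -35, -37] -> -87
  [41, 33, -1, -42, -43] -> [41, 33, -1, -42, -43] -> [33, -1, -42, -43] -> -53
  [-50, 14, -20, -38, 47, -21, -27, 28, 16, 21] -> [47, 28, 21, 16, 14, -20, -21, -27, -38, -50] -> [28, 21, 16, 14, -20, -21, -27, -38, -50] -> -77
  [11, -31, 39, -47, -48, -40, -46, 37, 33, 25] -> [39, 37, 33, 25, 11, -31, -40, -46, -47, -48] -> [37, 33, 25, 11, -31, -40, -46, -47, -48] -> -106
  [50, -28, 17, -47] -> [50, 17, -28, -47] -> [17, -28, -47] -> -58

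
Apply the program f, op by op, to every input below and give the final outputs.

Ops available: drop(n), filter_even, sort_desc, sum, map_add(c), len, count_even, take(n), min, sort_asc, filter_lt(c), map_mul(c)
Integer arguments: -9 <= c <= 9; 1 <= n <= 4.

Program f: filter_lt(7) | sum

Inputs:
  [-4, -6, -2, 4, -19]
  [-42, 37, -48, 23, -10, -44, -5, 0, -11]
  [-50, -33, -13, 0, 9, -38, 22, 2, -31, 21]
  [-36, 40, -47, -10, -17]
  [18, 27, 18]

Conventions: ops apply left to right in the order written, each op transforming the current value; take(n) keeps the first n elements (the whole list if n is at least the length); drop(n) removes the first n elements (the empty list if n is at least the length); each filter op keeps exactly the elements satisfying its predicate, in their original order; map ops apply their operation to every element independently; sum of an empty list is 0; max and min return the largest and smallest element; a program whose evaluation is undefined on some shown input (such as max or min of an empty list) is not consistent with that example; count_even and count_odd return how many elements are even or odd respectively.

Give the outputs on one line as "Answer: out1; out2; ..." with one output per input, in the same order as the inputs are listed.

Execution, op by op:
  [-4, -6, -2, 4, -19] -> [-4, -6, -2, 4, -19] -> -27
  [-42, 37, -48, 23, -10, -44, -5, 0, -11] -> [-42, -48, -10, -44, -5, 0, -11] -> -160
  [-50, -33, -13, 0, 9, -38, 22, 2, -31, 21] -> [-50, -33, -13, 0, -38, 2, -31] -> -163
  [-36, 40, -47, -10, -17] -> [-36, -47, -10, -17] -> -110
  [18, 27, 18] -> [] -> 0

-27; -160; -163; -110; 0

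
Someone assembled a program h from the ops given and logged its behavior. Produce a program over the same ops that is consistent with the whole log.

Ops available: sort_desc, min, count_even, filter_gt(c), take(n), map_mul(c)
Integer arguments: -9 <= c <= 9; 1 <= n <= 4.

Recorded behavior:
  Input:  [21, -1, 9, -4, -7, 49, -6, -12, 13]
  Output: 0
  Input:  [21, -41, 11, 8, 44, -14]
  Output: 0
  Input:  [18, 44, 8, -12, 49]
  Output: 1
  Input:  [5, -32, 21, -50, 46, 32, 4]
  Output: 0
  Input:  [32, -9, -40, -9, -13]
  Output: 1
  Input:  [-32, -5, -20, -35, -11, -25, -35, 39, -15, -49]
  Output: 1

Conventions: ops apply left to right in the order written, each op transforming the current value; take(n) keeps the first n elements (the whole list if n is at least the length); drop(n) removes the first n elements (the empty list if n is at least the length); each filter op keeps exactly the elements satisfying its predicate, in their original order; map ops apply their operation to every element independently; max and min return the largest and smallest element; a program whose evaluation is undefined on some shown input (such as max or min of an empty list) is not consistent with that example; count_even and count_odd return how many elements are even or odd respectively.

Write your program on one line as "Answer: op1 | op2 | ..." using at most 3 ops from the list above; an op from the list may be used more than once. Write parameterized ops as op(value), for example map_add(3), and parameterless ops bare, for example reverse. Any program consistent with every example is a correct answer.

take(1) | count_even

Check, running the answer program on each example:
  [21, -1, 9, -4, -7, 49, -6, -12, 13] -> [21] -> 0
  [21, -41, 11, 8, 44, -14] -> [21] -> 0
  [18, 44, 8, -12, 49] -> [18] -> 1
  [5, -32, 21, -50, 46, 32, 4] -> [5] -> 0
  [32, -9, -40, -9, -13] -> [32] -> 1
  [-32, -5, -20, -35, -11, -25, -35, 39, -15, -49] -> [-32] -> 1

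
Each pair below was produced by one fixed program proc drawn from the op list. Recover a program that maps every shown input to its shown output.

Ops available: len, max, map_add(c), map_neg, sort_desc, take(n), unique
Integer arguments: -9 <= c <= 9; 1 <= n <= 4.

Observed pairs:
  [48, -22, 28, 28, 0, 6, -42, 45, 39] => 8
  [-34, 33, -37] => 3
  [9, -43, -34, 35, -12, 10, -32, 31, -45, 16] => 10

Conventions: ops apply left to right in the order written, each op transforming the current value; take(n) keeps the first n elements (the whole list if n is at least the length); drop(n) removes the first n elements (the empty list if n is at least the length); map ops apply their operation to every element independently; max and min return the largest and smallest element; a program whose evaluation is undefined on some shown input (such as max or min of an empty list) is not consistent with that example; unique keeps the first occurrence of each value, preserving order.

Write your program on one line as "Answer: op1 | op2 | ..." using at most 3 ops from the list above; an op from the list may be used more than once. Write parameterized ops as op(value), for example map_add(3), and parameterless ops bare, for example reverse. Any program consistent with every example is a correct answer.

unique | len

Check, running the answer program on each example:
  [48, -22, 28, 28, 0, 6, -42, 45, 39] -> [48, -22, 28, 0, 6, -42, 45, 39] -> 8
  [-34, 33, -37] -> [-34, 33, -37] -> 3
  [9, -43, -34, 35, -12, 10, -32, 31, -45, 16] -> [9, -43, -34, 35, -12, 10, -32, 31, -45, 16] -> 10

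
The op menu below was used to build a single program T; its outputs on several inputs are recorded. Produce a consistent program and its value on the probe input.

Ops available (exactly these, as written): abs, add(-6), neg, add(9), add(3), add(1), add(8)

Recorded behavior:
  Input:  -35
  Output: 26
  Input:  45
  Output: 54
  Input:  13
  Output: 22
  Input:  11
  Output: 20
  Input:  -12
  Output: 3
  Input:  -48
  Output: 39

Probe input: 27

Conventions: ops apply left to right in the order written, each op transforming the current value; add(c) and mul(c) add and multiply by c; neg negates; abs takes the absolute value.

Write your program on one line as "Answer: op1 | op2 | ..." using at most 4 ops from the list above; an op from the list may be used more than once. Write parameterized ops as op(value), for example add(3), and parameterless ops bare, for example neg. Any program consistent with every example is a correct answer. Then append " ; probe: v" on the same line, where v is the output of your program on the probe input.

add(9) | neg | abs ; probe: 36

Check, running the answer program on each example:
  -35 -> -26 -> 26 -> 26
  45 -> 54 -> -54 -> 54
  13 -> 22 -> -22 -> 22
  11 -> 20 -> -20 -> 20
  -12 -> -3 -> 3 -> 3
  -48 -> -39 -> 39 -> 39
  probe: 27 -> 36 -> -36 -> 36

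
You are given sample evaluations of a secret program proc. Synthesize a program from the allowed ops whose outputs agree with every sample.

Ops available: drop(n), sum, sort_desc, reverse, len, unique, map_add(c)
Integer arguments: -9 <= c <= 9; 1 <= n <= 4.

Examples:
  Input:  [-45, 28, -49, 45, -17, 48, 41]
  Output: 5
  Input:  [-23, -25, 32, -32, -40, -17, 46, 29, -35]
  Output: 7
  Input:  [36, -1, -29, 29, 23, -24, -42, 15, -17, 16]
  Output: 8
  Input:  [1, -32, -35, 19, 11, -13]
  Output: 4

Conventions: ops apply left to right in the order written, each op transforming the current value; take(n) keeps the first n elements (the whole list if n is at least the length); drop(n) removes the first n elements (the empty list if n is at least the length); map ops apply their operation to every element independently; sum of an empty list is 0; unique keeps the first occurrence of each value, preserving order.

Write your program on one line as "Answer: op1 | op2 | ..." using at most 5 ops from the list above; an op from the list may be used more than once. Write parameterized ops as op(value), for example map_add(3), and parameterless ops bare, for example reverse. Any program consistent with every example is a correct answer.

map_add(-3) | drop(2) | map_add(7) | len

Check, running the answer program on each example:
  [-45, 28, -49, 45, -17, 48, 41] -> [-48, 25, -52, 42, -20, 45, 38] -> [-52, 42, -20, 45, 38] -> [-45, 49, -13, 52, 45] -> 5
  [-23, -25, 32, -32, -40, -17, 46, 29, -35] -> [-26, -28, 29, -35, -43, -20, 43, 26, -38] -> [29, -35, -43, -20, 43, 26, -38] -> [36, -28, -36, -13, 50, 33, -31] -> 7
  [36, -1, -29, 29, 23, -24, -42, 15, -17, 16] -> [33, -4, -32, 26, 20, -27, -45, 12, -20, 13] -> [-32, 26, 20, -27, -45, 12, -20, 13] -> [-25, 33, 27, -20, -38, 19, -13, 20] -> 8
  [1, -32, -35, 19, 11, -13] -> [-2, -35, -38, 16, 8, -16] -> [-38, 16, 8, -16] -> [-31, 23, 15, -9] -> 4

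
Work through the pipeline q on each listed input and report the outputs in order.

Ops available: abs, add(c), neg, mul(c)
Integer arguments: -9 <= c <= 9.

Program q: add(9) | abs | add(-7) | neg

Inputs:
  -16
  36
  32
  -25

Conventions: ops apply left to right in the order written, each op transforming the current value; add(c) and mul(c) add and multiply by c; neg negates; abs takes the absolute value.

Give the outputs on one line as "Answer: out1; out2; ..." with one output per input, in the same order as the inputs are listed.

Execution, op by op:
  -16 -> -7 -> 7 -> 0 -> 0
  36 -> 45 -> 45 -> 38 -> -38
  32 -> 41 -> 41 -> 34 -> -34
  -25 -> -16 -> 16 -> 9 -> -9

0; -38; -34; -9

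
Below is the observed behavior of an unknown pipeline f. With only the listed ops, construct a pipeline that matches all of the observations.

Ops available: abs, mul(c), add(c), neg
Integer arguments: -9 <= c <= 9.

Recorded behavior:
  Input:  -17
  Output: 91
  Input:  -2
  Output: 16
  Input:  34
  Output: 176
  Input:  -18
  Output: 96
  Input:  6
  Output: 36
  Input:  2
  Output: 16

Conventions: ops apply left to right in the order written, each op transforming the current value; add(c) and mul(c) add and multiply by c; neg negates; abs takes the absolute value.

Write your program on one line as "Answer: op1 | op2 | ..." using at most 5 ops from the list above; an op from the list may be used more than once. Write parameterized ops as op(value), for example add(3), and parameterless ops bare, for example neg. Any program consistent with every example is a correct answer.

mul(-5) | neg | abs | add(6)

Check, running the answer program on each example:
  -17 -> 85 -> -85 -> 85 -> 91
  -2 -> 10 -> -10 -> 10 -> 16
  34 -> -170 -> 170 -> 170 -> 176
  -18 -> 90 -> -90 -> 90 -> 96
  6 -> -30 -> 30 -> 30 -> 36
  2 -> -10 -> 10 -> 10 -> 16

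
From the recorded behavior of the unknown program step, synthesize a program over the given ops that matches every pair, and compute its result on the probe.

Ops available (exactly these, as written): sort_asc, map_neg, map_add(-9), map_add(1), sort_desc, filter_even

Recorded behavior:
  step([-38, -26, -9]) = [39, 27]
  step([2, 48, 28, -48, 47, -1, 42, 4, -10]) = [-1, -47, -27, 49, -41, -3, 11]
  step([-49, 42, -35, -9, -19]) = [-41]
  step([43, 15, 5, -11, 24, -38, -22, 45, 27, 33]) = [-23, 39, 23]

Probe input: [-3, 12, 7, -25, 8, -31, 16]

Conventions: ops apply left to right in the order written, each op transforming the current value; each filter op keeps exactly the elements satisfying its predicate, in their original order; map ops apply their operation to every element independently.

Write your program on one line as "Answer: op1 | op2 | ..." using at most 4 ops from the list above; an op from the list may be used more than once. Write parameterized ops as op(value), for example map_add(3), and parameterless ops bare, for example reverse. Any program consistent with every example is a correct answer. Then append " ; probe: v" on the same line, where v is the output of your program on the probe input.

filter_even | map_neg | map_add(1) ; probe: [-11, -7, -15]

Check, running the answer program on each example:
  [-38, -26, -9] -> [-38, -26] -> [38, 26] -> [39, 27]
  [2, 48, 28, -48, 47, -1, 42, 4, -10] -> [2, 48, 28, -48, 42, 4, -10] -> [-2, -48, -28, 48, -42, -4, 10] -> [-1, -47, -27, 49, -41, -3, 11]
  [-49, 42, -35, -9, -19] -> [42] -> [-42] -> [-41]
  [43, 15, 5, -11, 24, -38, -22, 45, 27, 33] -> [24, -38, -22] -> [-24, 38, 22] -> [-23, 39, 23]
  probe: [-3, 12, 7, -25, 8, -31, 16] -> [12, 8, 16] -> [-12, -8, -16] -> [-11, -7, -15]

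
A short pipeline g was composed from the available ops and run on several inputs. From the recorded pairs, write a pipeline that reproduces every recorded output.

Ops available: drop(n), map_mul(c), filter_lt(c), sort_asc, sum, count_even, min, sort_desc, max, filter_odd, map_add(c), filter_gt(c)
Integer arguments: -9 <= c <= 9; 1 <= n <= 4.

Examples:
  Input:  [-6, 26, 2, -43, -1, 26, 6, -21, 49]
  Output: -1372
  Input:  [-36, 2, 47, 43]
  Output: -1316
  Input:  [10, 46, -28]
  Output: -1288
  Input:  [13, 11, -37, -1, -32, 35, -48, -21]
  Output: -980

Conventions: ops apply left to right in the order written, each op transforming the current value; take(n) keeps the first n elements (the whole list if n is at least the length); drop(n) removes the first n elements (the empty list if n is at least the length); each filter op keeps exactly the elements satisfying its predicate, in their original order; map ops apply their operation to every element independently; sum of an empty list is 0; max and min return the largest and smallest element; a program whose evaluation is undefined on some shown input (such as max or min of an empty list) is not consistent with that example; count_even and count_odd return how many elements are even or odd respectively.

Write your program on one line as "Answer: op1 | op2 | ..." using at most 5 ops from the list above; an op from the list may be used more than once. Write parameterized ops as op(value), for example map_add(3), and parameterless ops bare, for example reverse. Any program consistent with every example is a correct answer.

map_mul(-4) | map_mul(7) | filter_lt(-3) | min

Check, running the answer program on each example:
  [-6, 26, 2, -43, -1, 26, 6, -21, 49] -> [24, -104, -8, 172, 4, -104, -24, 84, -196] -> [168, -728, -56, 1204, 28, -728, -168, 588, -1372] -> [-728, -56, -728, -168, -1372] -> -1372
  [-36, 2, 47, 43] -> [144, -8, -188, -172] -> [1008, -56, -1316, -1204] -> [-56, -1316, -1204] -> -1316
  [10, 46, -28] -> [-40, -184, 112] -> [-280, -1288, 784] -> [-280, -1288] -> -1288
  [13, 11, -37, -1, -32, 35, -48, -21] -> [-52, -44, 148, 4, 128, -140, 192, 84] -> [-364, -308, 1036, 28, 896, -980, 1344, 588] -> [-364, -308, -980] -> -980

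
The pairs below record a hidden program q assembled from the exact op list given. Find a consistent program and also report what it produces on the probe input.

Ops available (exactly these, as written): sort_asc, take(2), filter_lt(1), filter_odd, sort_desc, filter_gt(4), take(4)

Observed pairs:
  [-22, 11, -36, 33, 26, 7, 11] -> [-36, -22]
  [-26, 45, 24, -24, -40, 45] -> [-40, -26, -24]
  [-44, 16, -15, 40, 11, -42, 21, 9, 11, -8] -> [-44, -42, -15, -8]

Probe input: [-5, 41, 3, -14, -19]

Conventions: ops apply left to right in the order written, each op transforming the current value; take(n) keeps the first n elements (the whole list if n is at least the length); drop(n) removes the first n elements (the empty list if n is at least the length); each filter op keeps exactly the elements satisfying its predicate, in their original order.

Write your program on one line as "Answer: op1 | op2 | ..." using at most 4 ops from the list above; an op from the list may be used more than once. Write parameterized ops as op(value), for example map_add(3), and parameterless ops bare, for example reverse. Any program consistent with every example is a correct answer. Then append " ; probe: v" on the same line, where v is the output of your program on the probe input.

sort_desc | filter_lt(1) | sort_asc ; probe: [-19, -14, -5]

Check, running the answer program on each example:
  [-22, 11, -36, 33, 26, 7, 11] -> [33, 26, 11, 11, 7, -22, -36] -> [-22, -36] -> [-36, -22]
  [-26, 45, 24, -24, -40, 45] -> [45, 45, 24, -24, -26, -40] -> [-24, -26, -40] -> [-40, -26, -24]
  [-44, 16, -15, 40, 11, -42, 21, 9, 11, -8] -> [40, 21, 16, 11, 11, 9, -8, -15, -42, -44] -> [-8, -15, -42, -44] -> [-44, -42, -15, -8]
  probe: [-5, 41, 3, -14, -19] -> [41, 3, -5, -14, -19] -> [-5, -14, -19] -> [-19, -14, -5]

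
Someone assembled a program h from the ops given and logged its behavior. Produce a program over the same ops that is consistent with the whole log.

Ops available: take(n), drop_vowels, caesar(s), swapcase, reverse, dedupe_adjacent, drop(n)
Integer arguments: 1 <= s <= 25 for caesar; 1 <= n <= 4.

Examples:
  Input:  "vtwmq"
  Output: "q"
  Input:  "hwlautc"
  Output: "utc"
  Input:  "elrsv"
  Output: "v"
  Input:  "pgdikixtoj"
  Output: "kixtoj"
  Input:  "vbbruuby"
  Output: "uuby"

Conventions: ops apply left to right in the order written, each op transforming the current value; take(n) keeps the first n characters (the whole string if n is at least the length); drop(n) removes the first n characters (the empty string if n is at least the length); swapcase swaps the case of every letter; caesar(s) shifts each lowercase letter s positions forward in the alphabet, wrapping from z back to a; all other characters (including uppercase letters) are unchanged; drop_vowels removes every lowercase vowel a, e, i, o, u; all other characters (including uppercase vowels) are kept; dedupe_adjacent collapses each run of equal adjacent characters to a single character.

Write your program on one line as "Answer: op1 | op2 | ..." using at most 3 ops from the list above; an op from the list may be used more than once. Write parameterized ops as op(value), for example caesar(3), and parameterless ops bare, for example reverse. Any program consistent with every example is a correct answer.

swapcase | drop(4) | swapcase

Check, running the answer program on each example:
  "vtwmq" -> "VTWMQ" -> "Q" -> "q"
  "hwlautc" -> "HWLAUTC" -> "UTC" -> "utc"
  "elrsv" -> "ELRSV" -> "V" -> "v"
  "pgdikixtoj" -> "PGDIKIXTOJ" -> "KIXTOJ" -> "kixtoj"
  "vbbruuby" -> "VBBRUUBY" -> "UUBY" -> "uuby"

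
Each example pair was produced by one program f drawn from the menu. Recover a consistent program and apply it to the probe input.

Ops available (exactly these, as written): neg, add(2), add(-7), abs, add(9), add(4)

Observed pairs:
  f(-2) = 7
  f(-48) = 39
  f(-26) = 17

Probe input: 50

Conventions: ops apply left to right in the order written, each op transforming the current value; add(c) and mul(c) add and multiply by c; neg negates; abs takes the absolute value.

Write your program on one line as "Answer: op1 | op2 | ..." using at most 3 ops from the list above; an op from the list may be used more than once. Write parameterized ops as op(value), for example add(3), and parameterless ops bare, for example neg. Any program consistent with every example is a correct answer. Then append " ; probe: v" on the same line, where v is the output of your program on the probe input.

add(9) | abs ; probe: 59

Check, running the answer program on each example:
  -2 -> 7 -> 7
  -48 -> -39 -> 39
  -26 -> -17 -> 17
  probe: 50 -> 59 -> 59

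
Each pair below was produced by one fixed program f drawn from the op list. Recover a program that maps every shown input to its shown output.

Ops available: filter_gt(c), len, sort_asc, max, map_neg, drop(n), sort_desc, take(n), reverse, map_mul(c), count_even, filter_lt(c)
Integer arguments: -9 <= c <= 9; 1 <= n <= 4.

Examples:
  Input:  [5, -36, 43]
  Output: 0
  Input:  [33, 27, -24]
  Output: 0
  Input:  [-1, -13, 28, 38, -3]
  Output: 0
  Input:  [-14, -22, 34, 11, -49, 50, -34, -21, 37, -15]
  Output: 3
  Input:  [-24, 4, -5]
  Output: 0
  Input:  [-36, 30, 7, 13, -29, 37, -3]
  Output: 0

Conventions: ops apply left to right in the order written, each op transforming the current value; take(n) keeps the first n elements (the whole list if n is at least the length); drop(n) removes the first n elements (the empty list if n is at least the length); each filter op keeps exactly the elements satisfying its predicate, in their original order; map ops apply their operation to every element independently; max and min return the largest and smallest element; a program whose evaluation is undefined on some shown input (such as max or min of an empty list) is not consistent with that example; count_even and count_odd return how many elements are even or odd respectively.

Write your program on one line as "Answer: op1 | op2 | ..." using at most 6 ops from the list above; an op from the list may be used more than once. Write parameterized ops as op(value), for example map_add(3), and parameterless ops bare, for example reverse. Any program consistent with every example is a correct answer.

map_mul(9) | map_mul(8) | filter_lt(-3) | drop(3) | len

Check, running the answer program on each example:
  [5, -36, 43] -> [45, -324, 387] -> [360, -2592, 3096] -> [-2592] -> [] -> 0
  [33, 27, -24] -> [297, 243, -216] -> [2376, 1944, -1728] -> [-1728] -> [] -> 0
  [-1, -13, 28, 38, -3] -> [-9, -117, 252, 342, -27] -> [-72, -936, 2016, 2736, -216] -> [-72, -936, -216] -> [] -> 0
  [-14, -22, 34, 11, -49, 50, -34, -21, 37, -15] -> [-126, -198, 306, 99, -441, 450, -306, -189, 333, -135] -> [-1008, -1584, 2448, 792, -3528, 3600, -2448, -1512, 2664, -1080] -> [-1008, -1584, -3528, -2448, -1512, -1080] -> [-2448, -1512, -1080] -> 3
  [-24, 4, -5] -> [-216, 36, -45] -> [-1728, 288, -360] -> [-1728, -360] -> [] -> 0
  [-36, 30, 7, 13, -29, 37, -3] -> [-324, 270, 63, 117, -261, 333, -27] -> [-2592, 2160, 504, 936, -2088, 2664, -216] -> [-2592, -2088, -216] -> [] -> 0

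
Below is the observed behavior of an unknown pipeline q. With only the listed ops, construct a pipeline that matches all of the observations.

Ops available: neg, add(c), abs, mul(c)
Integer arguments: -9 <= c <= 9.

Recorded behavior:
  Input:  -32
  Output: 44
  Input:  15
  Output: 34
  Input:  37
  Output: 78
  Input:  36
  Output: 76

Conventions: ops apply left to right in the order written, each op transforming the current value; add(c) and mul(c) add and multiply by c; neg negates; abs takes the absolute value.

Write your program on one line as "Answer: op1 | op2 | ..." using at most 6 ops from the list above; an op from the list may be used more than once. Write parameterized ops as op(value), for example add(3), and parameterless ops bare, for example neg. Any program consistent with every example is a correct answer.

add(6) | abs | add(-2) | mul(2) | add(-4)

Check, running the answer program on each example:
  -32 -> -26 -> 26 -> 24 -> 48 -> 44
  15 -> 21 -> 21 -> 19 -> 38 -> 34
  37 -> 43 -> 43 -> 41 -> 82 -> 78
  36 -> 42 -> 42 -> 40 -> 80 -> 76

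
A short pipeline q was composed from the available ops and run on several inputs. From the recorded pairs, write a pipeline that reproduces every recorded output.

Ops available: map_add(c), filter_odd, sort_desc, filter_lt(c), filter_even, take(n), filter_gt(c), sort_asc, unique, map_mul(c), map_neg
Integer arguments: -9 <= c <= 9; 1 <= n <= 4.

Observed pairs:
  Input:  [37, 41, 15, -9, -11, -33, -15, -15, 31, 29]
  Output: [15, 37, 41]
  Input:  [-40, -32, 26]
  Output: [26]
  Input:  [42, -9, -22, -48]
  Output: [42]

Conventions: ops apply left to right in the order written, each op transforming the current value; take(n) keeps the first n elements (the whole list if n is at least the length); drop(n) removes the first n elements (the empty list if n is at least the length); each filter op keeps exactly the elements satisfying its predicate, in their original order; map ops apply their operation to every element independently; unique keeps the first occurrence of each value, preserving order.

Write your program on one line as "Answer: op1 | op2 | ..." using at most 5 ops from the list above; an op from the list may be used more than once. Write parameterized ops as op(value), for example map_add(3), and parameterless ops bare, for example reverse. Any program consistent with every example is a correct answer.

take(4) | map_neg | filter_lt(-4) | map_neg | sort_asc

Check, running the answer program on each example:
  [37, 41, 15, -9, -11, -33, -15, -15, 31, 29] -> [37, 41, 15, -9] -> [-37, -41, -15, 9] -> [-37, -41, -15] -> [37, 41, 15] -> [15, 37, 41]
  [-40, -32, 26] -> [-40, -32, 26] -> [40, 32, -26] -> [-26] -> [26] -> [26]
  [42, -9, -22, -48] -> [42, -9, -22, -48] -> [-42, 9, 22, 48] -> [-42] -> [42] -> [42]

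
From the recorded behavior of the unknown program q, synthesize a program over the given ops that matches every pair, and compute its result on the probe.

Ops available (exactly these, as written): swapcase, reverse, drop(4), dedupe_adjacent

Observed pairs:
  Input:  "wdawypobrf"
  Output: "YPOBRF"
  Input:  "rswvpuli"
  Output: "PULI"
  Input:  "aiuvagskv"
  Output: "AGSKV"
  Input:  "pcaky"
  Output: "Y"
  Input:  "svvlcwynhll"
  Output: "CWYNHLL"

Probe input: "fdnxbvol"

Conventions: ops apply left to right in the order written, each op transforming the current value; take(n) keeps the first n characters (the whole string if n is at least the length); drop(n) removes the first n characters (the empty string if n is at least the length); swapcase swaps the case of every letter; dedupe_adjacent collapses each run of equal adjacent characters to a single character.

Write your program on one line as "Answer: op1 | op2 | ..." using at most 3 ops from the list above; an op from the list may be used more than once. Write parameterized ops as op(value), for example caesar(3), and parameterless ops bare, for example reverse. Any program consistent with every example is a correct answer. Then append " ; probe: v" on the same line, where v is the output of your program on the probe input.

drop(4) | swapcase ; probe: "BVOL"

Check, running the answer program on each example:
  "wdawypobrf" -> "ypobrf" -> "YPOBRF"
  "rswvpuli" -> "puli" -> "PULI"
  "aiuvagskv" -> "agskv" -> "AGSKV"
  "pcaky" -> "y" -> "Y"
  "svvlcwynhll" -> "cwynhll" -> "CWYNHLL"
  probe: "fdnxbvol" -> "bvol" -> "BVOL"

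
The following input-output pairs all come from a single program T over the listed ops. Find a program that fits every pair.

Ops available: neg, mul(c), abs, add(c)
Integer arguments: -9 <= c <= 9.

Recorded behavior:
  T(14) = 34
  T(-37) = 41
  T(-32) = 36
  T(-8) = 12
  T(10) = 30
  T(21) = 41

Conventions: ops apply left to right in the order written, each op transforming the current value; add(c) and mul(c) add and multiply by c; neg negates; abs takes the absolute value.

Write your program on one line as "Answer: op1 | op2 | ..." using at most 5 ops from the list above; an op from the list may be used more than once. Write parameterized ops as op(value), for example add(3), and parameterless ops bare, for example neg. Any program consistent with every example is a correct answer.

add(8) | neg | abs | add(4) | add(8)

Check, running the answer program on each example:
  14 -> 22 -> -22 -> 22 -> 26 -> 34
  -37 -> -29 -> 29 -> 29 -> 33 -> 41
  -32 -> -24 -> 24 -> 24 -> 28 -> 36
  -8 -> 0 -> 0 -> 0 -> 4 -> 12
  10 -> 18 -> -18 -> 18 -> 22 -> 30
  21 -> 29 -> -29 -> 29 -> 33 -> 41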